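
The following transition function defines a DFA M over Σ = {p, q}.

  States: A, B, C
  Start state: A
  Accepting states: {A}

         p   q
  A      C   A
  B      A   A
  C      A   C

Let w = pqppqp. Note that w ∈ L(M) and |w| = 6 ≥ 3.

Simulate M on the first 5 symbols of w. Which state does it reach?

C

Run of M on the first 5 characters of w = p q p p q:
  step 0: A  (start)
  step 1: C  (read p: A→C)
  step 2: C  (read q: C→C)
  step 3: A  (read p: C→A)
  step 4: C  (read p: A→C)
  step 5: C  (read q: C→C)

After reading 5 characters, M is in state C.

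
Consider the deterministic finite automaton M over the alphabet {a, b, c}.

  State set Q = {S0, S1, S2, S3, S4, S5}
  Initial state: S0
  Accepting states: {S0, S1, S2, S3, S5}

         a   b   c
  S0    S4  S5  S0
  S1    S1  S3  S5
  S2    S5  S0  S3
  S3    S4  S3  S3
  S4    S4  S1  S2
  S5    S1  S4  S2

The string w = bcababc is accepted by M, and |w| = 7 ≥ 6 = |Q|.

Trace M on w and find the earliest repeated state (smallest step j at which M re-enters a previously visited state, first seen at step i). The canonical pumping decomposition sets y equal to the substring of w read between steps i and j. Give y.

ca

State sequence: S0 -b-> S5 -c-> S2 -a-> S5 -b-> S4 -a-> S4 -b-> S1 -c-> S5
First repeat at step 3: S5 was already visited.

So i = 1, j = 3, giving x = w[0:1] = b, y = w[1:3] = ca, z = w[3:7] = babc.
Check: |xy| = 3 ≤ 6 and |y| = 2 ≥ 1. Reading y takes M from S5 back to S5, so every xyⁱz is accepted.
The DFA has 6 states, so the proof of the pumping lemma guarantees a repeated state among the first 6+1 visited; the segment between the two visits is the pumpable y.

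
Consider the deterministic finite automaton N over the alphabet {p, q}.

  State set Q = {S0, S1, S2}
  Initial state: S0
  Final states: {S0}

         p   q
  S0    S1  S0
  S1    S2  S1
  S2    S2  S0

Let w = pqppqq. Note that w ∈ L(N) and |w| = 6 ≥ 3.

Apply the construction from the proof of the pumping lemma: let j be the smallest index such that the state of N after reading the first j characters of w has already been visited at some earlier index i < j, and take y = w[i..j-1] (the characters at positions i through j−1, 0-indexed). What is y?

q

Run of N on w = p q p p q q:
  step 0: S0  (start)
  step 1: S1  (read p: S0→S1)
  step 2: S1  (read q: S1→S1)   ← first repeat (S1 seen earlier)
  step 3: S2  (read p: S1→S2)
  step 4: S2  (read p: S2→S2)
  step 5: S0  (read q: S2→S0)
  step 6: S0  (read q: S0→S0)

So i = 1, j = 2, giving x = w[0:1] = p, y = w[1:2] = q, z = w[2:6] = ppqq.
Check: |xy| = 2 ≤ 3 and |y| = 1 ≥ 1. Reading y takes N from S1 back to S1, so every xyⁱz is accepted.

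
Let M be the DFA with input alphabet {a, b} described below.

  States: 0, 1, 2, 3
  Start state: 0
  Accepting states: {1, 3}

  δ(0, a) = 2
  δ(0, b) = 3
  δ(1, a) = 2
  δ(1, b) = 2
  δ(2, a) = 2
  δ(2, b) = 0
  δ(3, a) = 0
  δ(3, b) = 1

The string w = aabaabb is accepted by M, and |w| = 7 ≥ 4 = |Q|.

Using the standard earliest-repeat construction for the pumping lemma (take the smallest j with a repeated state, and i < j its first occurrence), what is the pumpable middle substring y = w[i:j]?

a

Run of M on w = a a b a a b b:
  step 0: 0  (start)
  step 1: 2  (read a: 0→2)
  step 2: 2  (read a: 2→2)   ← first repeat (2 seen earlier)
  step 3: 0  (read b: 2→0)
  step 4: 2  (read a: 0→2)
  step 5: 2  (read a: 2→2)
  step 6: 0  (read b: 2→0)
  step 7: 3  (read b: 0→3)

So i = 1, j = 2, giving x = w[0:1] = a, y = w[1:2] = a, z = w[2:7] = baabb.
Check: |xy| = 2 ≤ 4 and |y| = 1 ≥ 1. Reading y takes M from 2 back to 2, so every xyⁱz is accepted.
Since M has 4 states, any run of length ≥ 4 visits 4+1 states, so by pigeonhole some state repeats within the first 4 steps — that repeat gives the pumpable loop.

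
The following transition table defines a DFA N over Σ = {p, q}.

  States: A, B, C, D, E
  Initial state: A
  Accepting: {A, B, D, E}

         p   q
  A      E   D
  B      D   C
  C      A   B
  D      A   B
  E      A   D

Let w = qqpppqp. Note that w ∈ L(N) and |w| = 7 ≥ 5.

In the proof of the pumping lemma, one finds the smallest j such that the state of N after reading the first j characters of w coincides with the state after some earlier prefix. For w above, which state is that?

D

State sequence: A -q-> D -q-> B -p-> D -p-> A -p-> E -q-> D -p-> A
First repeat at step 3: D was already visited.

The earliest repeat is at step j = 3: N is in D, which it already visited at step i = 1.
Since N has 5 states, any run of length ≥ 5 visits 5+1 states, so by pigeonhole some state repeats within the first 5 steps — that repeat gives the pumpable loop.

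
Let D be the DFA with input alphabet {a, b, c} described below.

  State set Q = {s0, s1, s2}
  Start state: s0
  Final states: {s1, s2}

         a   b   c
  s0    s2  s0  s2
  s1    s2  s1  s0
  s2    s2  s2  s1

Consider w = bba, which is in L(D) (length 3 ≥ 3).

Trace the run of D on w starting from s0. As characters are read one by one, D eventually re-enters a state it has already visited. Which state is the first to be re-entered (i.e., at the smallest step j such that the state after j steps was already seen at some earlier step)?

s0

Run of D on w = b b a:
  step 0: s0  (start)
  step 1: s0  (read b: s0→s0)   ← first repeat (s0 seen earlier)
  step 2: s0  (read b: s0→s0)
  step 3: s2  (read a: s0→s2)

The earliest repeat is at step j = 1: D is in s0, which it already visited at step i = 0.
Since D has 3 states, any run of length ≥ 3 visits 3+1 states, so by pigeonhole some state repeats within the first 3 steps — that repeat gives the pumpable loop.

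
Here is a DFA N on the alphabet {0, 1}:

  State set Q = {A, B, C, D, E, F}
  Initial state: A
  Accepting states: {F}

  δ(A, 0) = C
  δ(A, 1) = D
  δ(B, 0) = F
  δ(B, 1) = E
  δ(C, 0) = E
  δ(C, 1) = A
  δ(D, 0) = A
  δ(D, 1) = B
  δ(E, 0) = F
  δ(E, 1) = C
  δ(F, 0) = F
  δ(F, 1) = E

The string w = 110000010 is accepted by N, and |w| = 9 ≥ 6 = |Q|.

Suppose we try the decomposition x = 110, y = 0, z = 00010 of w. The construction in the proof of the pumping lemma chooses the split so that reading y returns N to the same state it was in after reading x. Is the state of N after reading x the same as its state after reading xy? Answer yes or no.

State sequence: A -1-> D -1-> B -0-> F -0-> F

After x (step 3): F. After xy (step 4): F.
They match, so y = 0 drives N around a cycle from F back to itself; pumping y any number of times keeps N in F before reading z, and xyⁱz ∈ L(N) for every i ≥ 0.

yes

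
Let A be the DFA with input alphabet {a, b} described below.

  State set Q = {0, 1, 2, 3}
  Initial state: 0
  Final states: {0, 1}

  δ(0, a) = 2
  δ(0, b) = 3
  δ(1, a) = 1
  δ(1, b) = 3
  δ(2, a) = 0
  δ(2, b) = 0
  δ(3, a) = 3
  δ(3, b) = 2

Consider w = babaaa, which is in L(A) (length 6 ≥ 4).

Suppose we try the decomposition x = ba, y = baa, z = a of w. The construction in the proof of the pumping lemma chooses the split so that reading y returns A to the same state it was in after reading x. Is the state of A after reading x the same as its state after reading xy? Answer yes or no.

Run of A on the first 5 characters of w = b a b a a:
  step 0: 0  (start)
  step 1: 3  (read b: 0→3)
  step 2: 3  (read a: 3→3)
  step 3: 2  (read b: 3→2)
  step 4: 0  (read a: 2→0)
  step 5: 2  (read a: 0→2)

After x (step 2): 3. After xy (step 5): 2.
They differ (3 ≠ 2), so y is not a cycle from the state after x; this split is not the one the pumping-lemma construction produces, and pumping y need not keep the string in L(A).

no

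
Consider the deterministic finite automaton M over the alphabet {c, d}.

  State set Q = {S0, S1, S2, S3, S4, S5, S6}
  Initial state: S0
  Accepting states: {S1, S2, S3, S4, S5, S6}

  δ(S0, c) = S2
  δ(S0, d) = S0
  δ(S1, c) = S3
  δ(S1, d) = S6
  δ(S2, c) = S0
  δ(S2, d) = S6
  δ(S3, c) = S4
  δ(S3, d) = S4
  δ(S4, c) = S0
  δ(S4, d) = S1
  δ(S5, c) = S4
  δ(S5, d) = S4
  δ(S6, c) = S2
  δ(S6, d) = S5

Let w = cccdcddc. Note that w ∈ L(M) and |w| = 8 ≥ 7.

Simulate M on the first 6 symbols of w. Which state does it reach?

State sequence: S0 -c-> S2 -c-> S0 -c-> S2 -d-> S6 -c-> S2 -d-> S6

After reading 6 characters, M is in state S6.

S6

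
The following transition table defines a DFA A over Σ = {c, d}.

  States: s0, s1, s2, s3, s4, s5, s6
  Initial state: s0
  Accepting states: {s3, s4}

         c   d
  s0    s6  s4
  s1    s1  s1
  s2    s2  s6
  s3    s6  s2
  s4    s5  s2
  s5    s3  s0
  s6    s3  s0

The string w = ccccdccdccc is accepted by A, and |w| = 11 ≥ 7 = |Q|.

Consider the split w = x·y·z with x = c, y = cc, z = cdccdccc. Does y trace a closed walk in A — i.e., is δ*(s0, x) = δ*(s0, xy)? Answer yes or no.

State sequence: s0 -c-> s6 -c-> s3 -c-> s6

After x (step 1): s6. After xy (step 3): s6.
They match, so y = cc drives A around a cycle from s6 back to itself; pumping y any number of times keeps A in s6 before reading z, and xyⁱz ∈ L(A) for every i ≥ 0.

yes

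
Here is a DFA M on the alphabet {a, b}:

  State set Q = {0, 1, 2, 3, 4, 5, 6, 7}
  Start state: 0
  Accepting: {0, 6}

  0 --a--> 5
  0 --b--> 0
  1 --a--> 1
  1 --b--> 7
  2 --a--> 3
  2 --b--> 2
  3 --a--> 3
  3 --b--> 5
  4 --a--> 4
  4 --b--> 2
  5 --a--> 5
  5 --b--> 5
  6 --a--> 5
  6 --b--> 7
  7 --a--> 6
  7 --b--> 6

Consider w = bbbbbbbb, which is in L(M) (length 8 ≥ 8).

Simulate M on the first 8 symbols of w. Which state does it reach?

0

Run of M on the first 8 characters of w = b b b b b b b b:
  step 0: 0  (start)
  step 1: 0  (read b: 0→0)
  step 2: 0  (read b: 0→0)
  step 3: 0  (read b: 0→0)
  step 4: 0  (read b: 0→0)
  step 5: 0  (read b: 0→0)
  step 6: 0  (read b: 0→0)
  step 7: 0  (read b: 0→0)
  step 8: 0  (read b: 0→0)

After reading 8 characters, M is in state 0.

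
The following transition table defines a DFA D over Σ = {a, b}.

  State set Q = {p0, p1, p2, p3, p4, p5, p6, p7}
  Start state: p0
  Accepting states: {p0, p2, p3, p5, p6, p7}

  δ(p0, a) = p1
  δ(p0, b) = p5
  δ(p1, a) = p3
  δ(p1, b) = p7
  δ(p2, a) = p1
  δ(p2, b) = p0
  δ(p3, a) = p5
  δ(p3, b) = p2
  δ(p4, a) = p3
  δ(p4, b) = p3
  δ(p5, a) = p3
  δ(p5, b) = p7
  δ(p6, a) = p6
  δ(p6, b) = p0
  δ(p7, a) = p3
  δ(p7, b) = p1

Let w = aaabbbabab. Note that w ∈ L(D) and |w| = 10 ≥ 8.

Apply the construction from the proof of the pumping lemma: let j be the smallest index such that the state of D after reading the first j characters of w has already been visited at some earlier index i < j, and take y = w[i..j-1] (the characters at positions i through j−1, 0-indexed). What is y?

aabb

Run of D on w = a a a b b b a b a b:
  step 0: p0  (start)
  step 1: p1  (read a: p0→p1)
  step 2: p3  (read a: p1→p3)
  step 3: p5  (read a: p3→p5)
  step 4: p7  (read b: p5→p7)
  step 5: p1  (read b: p7→p1)   ← first repeat (p1 seen earlier)
  step 6: p7  (read b: p1→p7)
  step 7: p3  (read a: p7→p3)
  step 8: p2  (read b: p3→p2)
  step 9: p1  (read a: p2→p1)
  step 10: p7  (read b: p1→p7)

So i = 1, j = 5, giving x = w[0:1] = a, y = w[1:5] = aabb, z = w[5:10] = babab.
Check: |xy| = 5 ≤ 8 and |y| = 4 ≥ 1. Reading y takes D from p1 back to p1, so every xyⁱz is accepted.
With |Q| = 8, pigeonhole forces a state repeat no later than step 8; the substring read between the first and second visits to that state can be pumped.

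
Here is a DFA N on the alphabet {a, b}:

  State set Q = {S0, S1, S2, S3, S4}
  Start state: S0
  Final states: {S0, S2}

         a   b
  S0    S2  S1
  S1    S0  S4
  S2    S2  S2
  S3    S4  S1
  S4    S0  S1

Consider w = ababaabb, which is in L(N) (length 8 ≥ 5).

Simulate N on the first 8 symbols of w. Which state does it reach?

S2

Run of N on the first 8 characters of w = a b a b a a b b:
  step 0: S0  (start)
  step 1: S2  (read a: S0→S2)
  step 2: S2  (read b: S2→S2)
  step 3: S2  (read a: S2→S2)
  step 4: S2  (read b: S2→S2)
  step 5: S2  (read a: S2→S2)
  step 6: S2  (read a: S2→S2)
  step 7: S2  (read b: S2→S2)
  step 8: S2  (read b: S2→S2)

After reading 8 characters, N is in state S2.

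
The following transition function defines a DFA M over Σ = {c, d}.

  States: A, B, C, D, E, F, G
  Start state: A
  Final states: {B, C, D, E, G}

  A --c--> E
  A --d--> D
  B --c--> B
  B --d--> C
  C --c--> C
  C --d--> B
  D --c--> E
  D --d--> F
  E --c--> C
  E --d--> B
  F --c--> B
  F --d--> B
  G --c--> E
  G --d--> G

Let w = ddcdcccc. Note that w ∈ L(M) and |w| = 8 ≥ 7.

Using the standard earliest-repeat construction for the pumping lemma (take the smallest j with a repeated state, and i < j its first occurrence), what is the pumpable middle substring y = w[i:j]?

c

Run of M on w = d d c d c c c c:
  step 0: A  (start)
  step 1: D  (read d: A→D)
  step 2: F  (read d: D→F)
  step 3: B  (read c: F→B)
  step 4: C  (read d: B→C)
  step 5: C  (read c: C→C)   ← first repeat (C seen earlier)
  step 6: C  (read c: C→C)
  step 7: C  (read c: C→C)
  step 8: C  (read c: C→C)

So i = 4, j = 5, giving x = w[0:4] = ddcd, y = w[4:5] = c, z = w[5:8] = ccc.
Check: |xy| = 5 ≤ 7 and |y| = 1 ≥ 1. Reading y takes M from C back to C, so every xyⁱz is accepted.
Pumping length from the standard proof: p = 7 (the number of states). The repeated state found above gives |xy| = j ≤ 7 and |y| = j − i ≥ 1.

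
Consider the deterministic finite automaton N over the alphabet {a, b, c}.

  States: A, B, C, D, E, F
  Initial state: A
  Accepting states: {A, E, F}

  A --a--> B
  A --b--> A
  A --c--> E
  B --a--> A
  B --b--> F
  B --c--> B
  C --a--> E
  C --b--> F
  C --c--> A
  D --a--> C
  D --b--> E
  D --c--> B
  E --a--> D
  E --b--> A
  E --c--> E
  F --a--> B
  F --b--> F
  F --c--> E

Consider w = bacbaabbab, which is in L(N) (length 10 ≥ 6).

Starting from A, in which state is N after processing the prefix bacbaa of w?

A

Run of N on the first 6 characters of w = b a c b a a:
  step 0: A  (start)
  step 1: A  (read b: A→A)
  step 2: B  (read a: A→B)
  step 3: B  (read c: B→B)
  step 4: F  (read b: B→F)
  step 5: B  (read a: F→B)
  step 6: A  (read a: B→A)

After reading 6 characters, N is in state A.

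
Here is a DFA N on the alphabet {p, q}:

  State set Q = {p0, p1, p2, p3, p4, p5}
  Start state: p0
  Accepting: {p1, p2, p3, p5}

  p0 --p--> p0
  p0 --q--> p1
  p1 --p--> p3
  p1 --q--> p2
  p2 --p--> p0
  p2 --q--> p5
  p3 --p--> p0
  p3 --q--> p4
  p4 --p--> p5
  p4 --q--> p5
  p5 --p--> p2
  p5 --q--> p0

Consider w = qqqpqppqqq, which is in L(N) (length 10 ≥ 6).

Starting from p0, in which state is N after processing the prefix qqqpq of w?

p5

Run of N on the first 5 characters of w = q q q p q:
  step 0: p0  (start)
  step 1: p1  (read q: p0→p1)
  step 2: p2  (read q: p1→p2)
  step 3: p5  (read q: p2→p5)
  step 4: p2  (read p: p5→p2)
  step 5: p5  (read q: p2→p5)

After reading 5 characters, N is in state p5.
(This kind of state-tracing is the core of the pumping-lemma construction: with 6 states, pigeonhole forces a repeat within the first 6 steps.)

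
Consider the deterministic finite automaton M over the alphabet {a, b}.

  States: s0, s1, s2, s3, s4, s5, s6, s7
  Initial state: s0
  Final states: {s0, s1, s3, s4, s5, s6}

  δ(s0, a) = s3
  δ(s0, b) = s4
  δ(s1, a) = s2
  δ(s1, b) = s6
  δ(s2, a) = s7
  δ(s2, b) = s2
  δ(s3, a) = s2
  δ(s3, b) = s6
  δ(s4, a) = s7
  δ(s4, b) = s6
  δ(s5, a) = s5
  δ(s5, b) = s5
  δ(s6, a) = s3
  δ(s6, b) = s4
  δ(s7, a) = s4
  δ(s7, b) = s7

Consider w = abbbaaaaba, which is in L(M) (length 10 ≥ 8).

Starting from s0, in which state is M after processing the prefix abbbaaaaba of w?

State sequence: s0 -a-> s3 -b-> s6 -b-> s4 -b-> s6 -a-> s3 -a-> s2 -a-> s7 -a-> s4 -b-> s6 -a-> s3

After reading 10 characters, M is in state s3.
(This kind of state-tracing is the core of the pumping-lemma construction: with 8 states, pigeonhole forces a repeat within the first 8 steps.)

s3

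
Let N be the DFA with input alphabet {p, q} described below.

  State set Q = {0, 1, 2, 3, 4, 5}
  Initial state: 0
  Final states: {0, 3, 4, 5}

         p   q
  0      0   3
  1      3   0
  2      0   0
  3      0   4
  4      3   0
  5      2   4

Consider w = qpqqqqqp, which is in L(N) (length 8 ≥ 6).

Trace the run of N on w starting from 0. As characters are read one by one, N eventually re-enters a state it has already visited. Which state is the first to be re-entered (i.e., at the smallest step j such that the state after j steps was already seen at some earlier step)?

State sequence: 0 -q-> 3 -p-> 0 -q-> 3 -q-> 4 -q-> 0 -q-> 3 -q-> 4 -p-> 3
First repeat at step 2: 0 was already visited.

The earliest repeat is at step j = 2: N is in 0, which it already visited at step i = 0.
Since N has 6 states, any run of length ≥ 6 visits 6+1 states, so by pigeonhole some state repeats within the first 6 steps — that repeat gives the pumpable loop.

0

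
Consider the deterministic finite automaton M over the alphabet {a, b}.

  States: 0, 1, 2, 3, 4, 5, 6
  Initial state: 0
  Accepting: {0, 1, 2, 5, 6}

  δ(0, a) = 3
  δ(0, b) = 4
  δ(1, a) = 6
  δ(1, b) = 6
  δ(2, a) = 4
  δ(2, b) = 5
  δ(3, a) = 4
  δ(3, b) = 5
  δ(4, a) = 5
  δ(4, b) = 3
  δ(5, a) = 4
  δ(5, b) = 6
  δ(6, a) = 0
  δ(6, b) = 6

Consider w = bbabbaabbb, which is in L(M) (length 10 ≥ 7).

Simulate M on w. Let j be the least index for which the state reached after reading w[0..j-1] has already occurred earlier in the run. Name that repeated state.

4

Run of M on w = b b a b b a a b b b:
  step 0: 0  (start)
  step 1: 4  (read b: 0→4)
  step 2: 3  (read b: 4→3)
  step 3: 4  (read a: 3→4)   ← first repeat (4 seen earlier)
  step 4: 3  (read b: 4→3)
  step 5: 5  (read b: 3→5)
  step 6: 4  (read a: 5→4)
  step 7: 5  (read a: 4→5)
  step 8: 6  (read b: 5→6)
  step 9: 6  (read b: 6→6)
  step 10: 6  (read b: 6→6)

The earliest repeat is at step j = 3: M is in 4, which it already visited at step i = 1.
Pumping length from the standard proof: p = 7 (the number of states). The repeated state found above gives |xy| = j ≤ 7 and |y| = j − i ≥ 1.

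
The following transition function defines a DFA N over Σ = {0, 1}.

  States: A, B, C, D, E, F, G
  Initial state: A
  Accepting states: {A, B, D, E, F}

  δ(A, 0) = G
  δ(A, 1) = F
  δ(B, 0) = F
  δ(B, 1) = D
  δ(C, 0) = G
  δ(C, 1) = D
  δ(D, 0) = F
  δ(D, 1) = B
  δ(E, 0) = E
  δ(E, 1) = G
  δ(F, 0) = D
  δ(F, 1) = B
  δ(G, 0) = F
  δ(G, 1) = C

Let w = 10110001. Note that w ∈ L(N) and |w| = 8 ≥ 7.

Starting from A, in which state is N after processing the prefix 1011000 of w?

State sequence: A -1-> F -0-> D -1-> B -1-> D -0-> F -0-> D -0-> F

After reading 7 characters, N is in state F.
(This kind of state-tracing is the core of the pumping-lemma construction: with 7 states, pigeonhole forces a repeat within the first 7 steps.)

F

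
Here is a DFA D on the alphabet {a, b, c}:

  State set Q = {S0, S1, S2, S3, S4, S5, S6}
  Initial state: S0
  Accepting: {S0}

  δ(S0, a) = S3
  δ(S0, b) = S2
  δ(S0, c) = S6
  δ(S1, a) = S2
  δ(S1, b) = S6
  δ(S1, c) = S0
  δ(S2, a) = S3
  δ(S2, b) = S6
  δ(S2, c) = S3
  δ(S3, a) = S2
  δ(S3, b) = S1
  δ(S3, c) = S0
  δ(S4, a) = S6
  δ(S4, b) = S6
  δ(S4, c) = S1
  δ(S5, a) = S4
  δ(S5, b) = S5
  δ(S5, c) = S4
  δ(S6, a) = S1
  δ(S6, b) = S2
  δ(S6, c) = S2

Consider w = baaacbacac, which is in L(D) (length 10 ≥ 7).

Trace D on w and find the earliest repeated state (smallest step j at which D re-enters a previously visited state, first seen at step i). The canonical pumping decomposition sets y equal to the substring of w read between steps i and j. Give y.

Run of D on w = b a a a c b a c a c:
  step 0: S0  (start)
  step 1: S2  (read b: S0→S2)
  step 2: S3  (read a: S2→S3)
  step 3: S2  (read a: S3→S2)   ← first repeat (S2 seen earlier)
  step 4: S3  (read a: S2→S3)
  step 5: S0  (read c: S3→S0)
  step 6: S2  (read b: S0→S2)
  step 7: S3  (read a: S2→S3)
  step 8: S0  (read c: S3→S0)
  step 9: S3  (read a: S0→S3)
  step 10: S0  (read c: S3→S0)

So i = 1, j = 3, giving x = w[0:1] = b, y = w[1:3] = aa, z = w[3:10] = acbacac.
Check: |xy| = 3 ≤ 7 and |y| = 2 ≥ 1. Reading y takes D from S2 back to S2, so every xyⁱz is accepted.

aa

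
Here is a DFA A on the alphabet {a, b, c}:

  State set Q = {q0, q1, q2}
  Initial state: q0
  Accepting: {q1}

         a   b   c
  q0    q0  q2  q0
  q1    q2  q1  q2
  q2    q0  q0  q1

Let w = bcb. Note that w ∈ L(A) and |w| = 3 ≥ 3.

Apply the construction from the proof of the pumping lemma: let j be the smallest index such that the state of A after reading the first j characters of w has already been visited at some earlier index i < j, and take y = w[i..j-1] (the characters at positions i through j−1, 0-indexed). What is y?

b

State sequence: q0 -b-> q2 -c-> q1 -b-> q1
First repeat at step 3: q1 was already visited.

So i = 2, j = 3, giving x = w[0:2] = bc, y = w[2:3] = b, z = w[3:3] = ε.
Check: |xy| = 3 ≤ 3 and |y| = 1 ≥ 1. Reading y takes A from q1 back to q1, so every xyⁱz is accepted.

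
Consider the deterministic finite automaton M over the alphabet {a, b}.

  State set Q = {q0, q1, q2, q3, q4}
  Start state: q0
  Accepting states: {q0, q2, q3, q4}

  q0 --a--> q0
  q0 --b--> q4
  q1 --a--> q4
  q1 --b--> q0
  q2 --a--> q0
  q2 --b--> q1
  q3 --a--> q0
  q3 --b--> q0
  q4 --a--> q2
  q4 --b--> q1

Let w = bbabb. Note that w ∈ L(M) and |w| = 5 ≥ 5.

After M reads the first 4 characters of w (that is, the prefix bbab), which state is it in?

q1

State sequence: q0 -b-> q4 -b-> q1 -a-> q4 -b-> q1

After reading 4 characters, M is in state q1.
(This kind of state-tracing is the core of the pumping-lemma construction: with 5 states, pigeonhole forces a repeat within the first 5 steps.)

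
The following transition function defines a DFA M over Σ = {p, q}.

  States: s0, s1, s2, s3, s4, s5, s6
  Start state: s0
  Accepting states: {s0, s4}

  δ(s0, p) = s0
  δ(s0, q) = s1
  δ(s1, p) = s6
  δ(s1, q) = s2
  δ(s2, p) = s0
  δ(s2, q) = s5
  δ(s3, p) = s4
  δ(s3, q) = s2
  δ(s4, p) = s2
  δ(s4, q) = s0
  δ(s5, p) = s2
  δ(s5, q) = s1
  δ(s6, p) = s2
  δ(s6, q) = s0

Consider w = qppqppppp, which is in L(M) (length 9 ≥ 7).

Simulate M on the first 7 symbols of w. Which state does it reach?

State sequence: s0 -q-> s1 -p-> s6 -p-> s2 -q-> s5 -p-> s2 -p-> s0 -p-> s0

After reading 7 characters, M is in state s0.

s0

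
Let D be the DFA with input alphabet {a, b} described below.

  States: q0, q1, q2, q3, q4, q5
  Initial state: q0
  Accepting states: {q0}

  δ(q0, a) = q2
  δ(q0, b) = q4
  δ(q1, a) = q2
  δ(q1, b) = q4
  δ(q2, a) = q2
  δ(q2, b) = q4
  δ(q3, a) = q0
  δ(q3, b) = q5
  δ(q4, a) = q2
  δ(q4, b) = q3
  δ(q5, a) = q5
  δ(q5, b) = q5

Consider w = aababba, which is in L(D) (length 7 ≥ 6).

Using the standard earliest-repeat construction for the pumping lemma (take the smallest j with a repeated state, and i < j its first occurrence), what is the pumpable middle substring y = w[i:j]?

Run of D on w = a a b a b b a:
  step 0: q0  (start)
  step 1: q2  (read a: q0→q2)
  step 2: q2  (read a: q2→q2)   ← first repeat (q2 seen earlier)
  step 3: q4  (read b: q2→q4)
  step 4: q2  (read a: q4→q2)
  step 5: q4  (read b: q2→q4)
  step 6: q3  (read b: q4→q3)
  step 7: q0  (read a: q3→q0)

So i = 1, j = 2, giving x = w[0:1] = a, y = w[1:2] = a, z = w[2:7] = babba.
Check: |xy| = 2 ≤ 6 and |y| = 1 ≥ 1. Reading y takes D from q2 back to q2, so every xyⁱz is accepted.

a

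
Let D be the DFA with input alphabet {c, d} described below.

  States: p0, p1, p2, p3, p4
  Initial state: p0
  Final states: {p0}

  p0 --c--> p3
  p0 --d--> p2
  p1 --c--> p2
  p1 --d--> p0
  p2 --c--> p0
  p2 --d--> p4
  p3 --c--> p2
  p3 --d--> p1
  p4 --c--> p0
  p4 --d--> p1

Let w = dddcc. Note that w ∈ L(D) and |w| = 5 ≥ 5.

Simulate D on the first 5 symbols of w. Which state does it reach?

p0

Run of D on the first 5 characters of w = d d d c c:
  step 0: p0  (start)
  step 1: p2  (read d: p0→p2)
  step 2: p4  (read d: p2→p4)
  step 3: p1  (read d: p4→p1)
  step 4: p2  (read c: p1→p2)
  step 5: p0  (read c: p2→p0)

After reading 5 characters, D is in state p0.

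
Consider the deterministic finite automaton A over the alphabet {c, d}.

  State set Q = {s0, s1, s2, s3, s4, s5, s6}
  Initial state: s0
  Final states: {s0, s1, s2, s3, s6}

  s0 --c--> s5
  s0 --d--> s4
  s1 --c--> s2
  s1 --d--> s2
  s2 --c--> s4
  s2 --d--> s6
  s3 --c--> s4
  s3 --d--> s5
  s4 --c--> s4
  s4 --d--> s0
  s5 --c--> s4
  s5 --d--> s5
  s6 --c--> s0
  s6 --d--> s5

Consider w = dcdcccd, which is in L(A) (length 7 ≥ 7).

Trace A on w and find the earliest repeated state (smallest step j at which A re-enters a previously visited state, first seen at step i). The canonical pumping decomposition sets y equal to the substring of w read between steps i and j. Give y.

State sequence: s0 -d-> s4 -c-> s4 -d-> s0 -c-> s5 -c-> s4 -c-> s4 -d-> s0
First repeat at step 2: s4 was already visited.

So i = 1, j = 2, giving x = w[0:1] = d, y = w[1:2] = c, z = w[2:7] = dcccd.
Check: |xy| = 2 ≤ 7 and |y| = 1 ≥ 1. Reading y takes A from s4 back to s4, so every xyⁱz is accepted.
Pumping length from the standard proof: p = 7 (the number of states). The repeated state found above gives |xy| = j ≤ 7 and |y| = j − i ≥ 1.

c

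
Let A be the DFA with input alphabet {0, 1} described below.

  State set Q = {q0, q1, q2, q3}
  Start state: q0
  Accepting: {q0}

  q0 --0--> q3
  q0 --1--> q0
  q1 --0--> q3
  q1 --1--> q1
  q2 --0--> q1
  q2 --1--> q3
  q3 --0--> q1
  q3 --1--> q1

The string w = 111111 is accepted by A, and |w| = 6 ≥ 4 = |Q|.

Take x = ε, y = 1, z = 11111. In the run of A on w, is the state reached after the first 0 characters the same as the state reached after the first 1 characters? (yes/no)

Run of A on the first 1 characters of w = 1:
  step 0: q0  (start)
  step 1: q0  (read 1: q0→q0)

After x (step 0): q0. After xy (step 1): q0.
They match, so y = 1 drives A around a cycle from q0 back to itself; pumping y any number of times keeps A in q0 before reading z, and xyⁱz ∈ L(A) for every i ≥ 0.

yes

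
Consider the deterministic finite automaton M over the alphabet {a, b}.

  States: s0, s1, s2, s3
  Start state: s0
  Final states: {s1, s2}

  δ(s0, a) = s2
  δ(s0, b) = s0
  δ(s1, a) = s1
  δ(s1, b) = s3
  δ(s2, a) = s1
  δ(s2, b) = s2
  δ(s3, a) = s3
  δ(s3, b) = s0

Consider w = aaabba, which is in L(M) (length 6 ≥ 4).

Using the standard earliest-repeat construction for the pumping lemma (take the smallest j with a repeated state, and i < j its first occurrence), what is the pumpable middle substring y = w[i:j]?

a

State sequence: s0 -a-> s2 -a-> s1 -a-> s1 -b-> s3 -b-> s0 -a-> s2
First repeat at step 3: s1 was already visited.

So i = 2, j = 3, giving x = w[0:2] = aa, y = w[2:3] = a, z = w[3:6] = bba.
Check: |xy| = 3 ≤ 4 and |y| = 1 ≥ 1. Reading y takes M from s1 back to s1, so every xyⁱz is accepted.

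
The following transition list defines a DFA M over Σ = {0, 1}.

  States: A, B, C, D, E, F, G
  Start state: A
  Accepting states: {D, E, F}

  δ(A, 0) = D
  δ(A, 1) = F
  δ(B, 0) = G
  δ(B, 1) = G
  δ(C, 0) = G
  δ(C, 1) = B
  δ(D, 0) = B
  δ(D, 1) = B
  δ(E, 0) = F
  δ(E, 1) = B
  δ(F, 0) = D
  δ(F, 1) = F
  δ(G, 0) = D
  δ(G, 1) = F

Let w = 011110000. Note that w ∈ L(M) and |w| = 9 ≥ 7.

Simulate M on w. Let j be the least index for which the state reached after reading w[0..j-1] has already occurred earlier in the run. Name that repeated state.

F

State sequence: A -0-> D -1-> B -1-> G -1-> F -1-> F -0-> D -0-> B -0-> G -0-> D
First repeat at step 5: F was already visited.

The earliest repeat is at step j = 5: M is in F, which it already visited at step i = 4.
Pumping length from the standard proof: p = 7 (the number of states). The repeated state found above gives |xy| = j ≤ 7 and |y| = j − i ≥ 1.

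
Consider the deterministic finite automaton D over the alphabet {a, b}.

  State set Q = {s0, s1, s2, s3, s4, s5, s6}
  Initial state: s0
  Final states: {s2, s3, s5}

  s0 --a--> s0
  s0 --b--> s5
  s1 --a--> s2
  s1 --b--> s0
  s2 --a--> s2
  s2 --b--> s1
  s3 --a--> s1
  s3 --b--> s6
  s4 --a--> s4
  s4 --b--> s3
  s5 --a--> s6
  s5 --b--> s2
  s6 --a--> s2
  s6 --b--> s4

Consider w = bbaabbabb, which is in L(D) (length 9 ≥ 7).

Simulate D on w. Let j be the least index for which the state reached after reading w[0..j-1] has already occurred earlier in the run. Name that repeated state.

Run of D on w = b b a a b b a b b:
  step 0: s0  (start)
  step 1: s5  (read b: s0→s5)
  step 2: s2  (read b: s5→s2)
  step 3: s2  (read a: s2→s2)   ← first repeat (s2 seen earlier)
  step 4: s2  (read a: s2→s2)
  step 5: s1  (read b: s2→s1)
  step 6: s0  (read b: s1→s0)
  step 7: s0  (read a: s0→s0)
  step 8: s5  (read b: s0→s5)
  step 9: s2  (read b: s5→s2)

The earliest repeat is at step j = 3: D is in s2, which it already visited at step i = 2.
The DFA has 7 states, so the proof of the pumping lemma guarantees a repeated state among the first 7+1 visited; the segment between the two visits is the pumpable y.

s2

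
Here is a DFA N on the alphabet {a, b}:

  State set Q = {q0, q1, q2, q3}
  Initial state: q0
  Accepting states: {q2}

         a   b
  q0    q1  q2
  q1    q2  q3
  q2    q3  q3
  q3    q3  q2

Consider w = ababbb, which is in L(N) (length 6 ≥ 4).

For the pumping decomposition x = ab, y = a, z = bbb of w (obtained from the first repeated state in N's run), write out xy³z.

abaaabbb

xy^3z = ab·a·a·a·bbb = abaaabbb.
Reading y = a takes N from q3 back to q3, so after x·y·y·y the machine is still in q3, and z then leads to the accepting state q2. Hence abaaabbb ∈ L(N).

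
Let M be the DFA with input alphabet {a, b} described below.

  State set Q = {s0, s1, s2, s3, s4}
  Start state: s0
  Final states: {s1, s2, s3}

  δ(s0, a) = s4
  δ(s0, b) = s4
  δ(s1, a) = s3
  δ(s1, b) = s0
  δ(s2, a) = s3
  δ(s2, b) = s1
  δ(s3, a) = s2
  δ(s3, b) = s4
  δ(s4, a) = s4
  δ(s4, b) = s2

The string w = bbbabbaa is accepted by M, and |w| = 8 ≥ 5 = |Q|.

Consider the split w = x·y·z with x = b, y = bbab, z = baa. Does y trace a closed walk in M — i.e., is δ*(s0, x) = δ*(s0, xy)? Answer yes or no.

yes

Run of M on the first 5 characters of w = b b b a b:
  step 0: s0  (start)
  step 1: s4  (read b: s0→s4)
  step 2: s2  (read b: s4→s2)
  step 3: s1  (read b: s2→s1)
  step 4: s3  (read a: s1→s3)
  step 5: s4  (read b: s3→s4)

After x (step 1): s4. After xy (step 5): s4.
They match, so y = bbab drives M around a cycle from s4 back to itself; pumping y any number of times keeps M in s4 before reading z, and xyⁱz ∈ L(M) for every i ≥ 0.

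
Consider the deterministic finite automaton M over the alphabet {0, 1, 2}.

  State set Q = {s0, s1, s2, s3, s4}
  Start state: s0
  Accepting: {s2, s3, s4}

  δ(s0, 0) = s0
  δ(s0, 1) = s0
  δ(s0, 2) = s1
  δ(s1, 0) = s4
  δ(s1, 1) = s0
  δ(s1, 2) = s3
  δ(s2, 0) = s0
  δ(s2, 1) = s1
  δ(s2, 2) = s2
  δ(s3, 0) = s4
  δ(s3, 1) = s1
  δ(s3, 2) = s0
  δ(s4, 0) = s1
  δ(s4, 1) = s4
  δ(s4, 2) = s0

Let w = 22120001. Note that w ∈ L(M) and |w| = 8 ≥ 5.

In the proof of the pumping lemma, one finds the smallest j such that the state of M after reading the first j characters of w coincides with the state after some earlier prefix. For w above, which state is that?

Run of M on w = 2 2 1 2 0 0 0 1:
  step 0: s0  (start)
  step 1: s1  (read 2: s0→s1)
  step 2: s3  (read 2: s1→s3)
  step 3: s1  (read 1: s3→s1)   ← first repeat (s1 seen earlier)
  step 4: s3  (read 2: s1→s3)
  step 5: s4  (read 0: s3→s4)
  step 6: s1  (read 0: s4→s1)
  step 7: s4  (read 0: s1→s4)
  step 8: s4  (read 1: s4→s4)

The earliest repeat is at step j = 3: M is in s1, which it already visited at step i = 1.
Since M has 5 states, any run of length ≥ 5 visits 5+1 states, so by pigeonhole some state repeats within the first 5 steps — that repeat gives the pumpable loop.

s1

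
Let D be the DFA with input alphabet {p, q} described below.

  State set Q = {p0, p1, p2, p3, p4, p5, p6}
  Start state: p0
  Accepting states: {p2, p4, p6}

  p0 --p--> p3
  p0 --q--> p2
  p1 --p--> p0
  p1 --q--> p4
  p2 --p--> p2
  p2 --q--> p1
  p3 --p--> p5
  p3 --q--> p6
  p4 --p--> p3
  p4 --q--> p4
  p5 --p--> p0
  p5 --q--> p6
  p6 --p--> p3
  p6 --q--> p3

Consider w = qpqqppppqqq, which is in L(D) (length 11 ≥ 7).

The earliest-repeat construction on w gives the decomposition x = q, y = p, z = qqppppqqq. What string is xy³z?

xy^3z = q·p·p·p·qqppppqqq = qpppqqppppqqq.
Reading y = p takes D from p2 back to p2, so after x·y·y·y the machine is still in p2, and z then leads to the accepting state p6. Hence qpppqqppppqqq ∈ L(D).

qpppqqppppqqq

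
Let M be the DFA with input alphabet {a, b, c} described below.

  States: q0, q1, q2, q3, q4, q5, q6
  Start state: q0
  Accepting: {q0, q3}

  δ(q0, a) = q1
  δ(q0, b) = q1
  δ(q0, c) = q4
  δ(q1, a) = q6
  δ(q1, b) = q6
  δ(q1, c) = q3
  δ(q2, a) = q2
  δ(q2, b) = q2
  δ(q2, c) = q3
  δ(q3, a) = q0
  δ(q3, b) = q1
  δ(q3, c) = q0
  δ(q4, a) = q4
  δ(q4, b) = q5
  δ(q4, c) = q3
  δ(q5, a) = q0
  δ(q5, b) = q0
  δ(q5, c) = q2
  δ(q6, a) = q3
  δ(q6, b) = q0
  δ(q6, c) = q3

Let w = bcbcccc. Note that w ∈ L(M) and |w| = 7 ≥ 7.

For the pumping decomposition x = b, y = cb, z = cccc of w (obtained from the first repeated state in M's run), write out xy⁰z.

xy⁰z = xz = b·cccc = bcccc.
Reading y = cb takes M from q1 back to q1, so after x the machine is still in q1, and z then leads to the accepting state q3. Hence bcccc ∈ L(M).

bcccc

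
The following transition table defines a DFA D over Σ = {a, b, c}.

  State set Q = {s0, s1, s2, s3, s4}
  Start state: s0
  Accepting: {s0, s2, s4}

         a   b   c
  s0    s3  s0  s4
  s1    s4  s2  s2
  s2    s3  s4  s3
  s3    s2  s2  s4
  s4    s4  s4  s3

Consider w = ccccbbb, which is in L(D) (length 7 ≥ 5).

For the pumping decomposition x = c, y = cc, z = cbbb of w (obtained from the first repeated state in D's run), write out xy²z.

xy^2z = c·cc·cc·cbbb = ccccccbbb.
Reading y = cc takes D from s4 back to s4, so after x·y·y the machine is still in s4, and z then leads to the accepting state s4. Hence ccccccbbb ∈ L(D).

ccccccbbb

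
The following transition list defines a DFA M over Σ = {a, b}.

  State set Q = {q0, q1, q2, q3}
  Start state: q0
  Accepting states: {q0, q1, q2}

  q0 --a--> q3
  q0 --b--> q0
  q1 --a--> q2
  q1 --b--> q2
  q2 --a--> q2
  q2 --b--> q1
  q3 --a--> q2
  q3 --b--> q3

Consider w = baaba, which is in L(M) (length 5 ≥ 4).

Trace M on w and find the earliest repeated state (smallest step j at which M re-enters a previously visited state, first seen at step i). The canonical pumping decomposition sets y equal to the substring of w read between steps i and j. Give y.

b

State sequence: q0 -b-> q0 -a-> q3 -a-> q2 -b-> q1 -a-> q2
First repeat at step 1: q0 was already visited.

So i = 0, j = 1, giving x = w[0:0] = ε, y = w[0:1] = b, z = w[1:5] = aaba.
Check: |xy| = 1 ≤ 4 and |y| = 1 ≥ 1. Reading y takes M from q0 back to q0, so every xyⁱz is accepted.
The DFA has 4 states, so the proof of the pumping lemma guarantees a repeated state among the first 4+1 visited; the segment between the two visits is the pumpable y.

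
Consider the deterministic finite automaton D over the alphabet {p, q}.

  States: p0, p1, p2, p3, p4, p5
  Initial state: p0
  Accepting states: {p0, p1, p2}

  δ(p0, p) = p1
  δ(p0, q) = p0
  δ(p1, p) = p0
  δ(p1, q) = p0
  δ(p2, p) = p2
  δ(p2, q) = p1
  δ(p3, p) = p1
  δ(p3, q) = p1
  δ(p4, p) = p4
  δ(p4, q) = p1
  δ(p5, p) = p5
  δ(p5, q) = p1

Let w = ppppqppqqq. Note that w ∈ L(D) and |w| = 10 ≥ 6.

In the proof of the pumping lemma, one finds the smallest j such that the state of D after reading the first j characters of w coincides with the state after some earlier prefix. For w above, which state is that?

Run of D on w = p p p p q p p q q q:
  step 0: p0  (start)
  step 1: p1  (read p: p0→p1)
  step 2: p0  (read p: p1→p0)   ← first repeat (p0 seen earlier)
  step 3: p1  (read p: p0→p1)
  step 4: p0  (read p: p1→p0)
  step 5: p0  (read q: p0→p0)
  step 6: p1  (read p: p0→p1)
  step 7: p0  (read p: p1→p0)
  step 8: p0  (read q: p0→p0)
  step 9: p0  (read q: p0→p0)
  step 10: p0  (read q: p0→p0)

The earliest repeat is at step j = 2: D is in p0, which it already visited at step i = 0.
Since D has 6 states, any run of length ≥ 6 visits 6+1 states, so by pigeonhole some state repeats within the first 6 steps — that repeat gives the pumpable loop.

p0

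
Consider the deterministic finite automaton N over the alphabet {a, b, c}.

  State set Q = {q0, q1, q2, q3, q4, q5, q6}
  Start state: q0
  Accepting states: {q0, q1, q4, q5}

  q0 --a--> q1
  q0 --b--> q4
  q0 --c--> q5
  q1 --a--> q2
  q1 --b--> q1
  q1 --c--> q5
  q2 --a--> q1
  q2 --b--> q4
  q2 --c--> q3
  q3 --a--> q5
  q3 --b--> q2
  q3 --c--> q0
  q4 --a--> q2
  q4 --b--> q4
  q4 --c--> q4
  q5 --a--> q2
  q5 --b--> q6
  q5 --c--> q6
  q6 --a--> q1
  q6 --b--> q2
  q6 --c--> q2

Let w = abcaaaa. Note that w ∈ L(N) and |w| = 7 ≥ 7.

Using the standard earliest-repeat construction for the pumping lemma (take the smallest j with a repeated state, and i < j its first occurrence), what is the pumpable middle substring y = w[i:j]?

b

Run of N on w = a b c a a a a:
  step 0: q0  (start)
  step 1: q1  (read a: q0→q1)
  step 2: q1  (read b: q1→q1)   ← first repeat (q1 seen earlier)
  step 3: q5  (read c: q1→q5)
  step 4: q2  (read a: q5→q2)
  step 5: q1  (read a: q2→q1)
  step 6: q2  (read a: q1→q2)
  step 7: q1  (read a: q2→q1)

So i = 1, j = 2, giving x = w[0:1] = a, y = w[1:2] = b, z = w[2:7] = caaaa.
Check: |xy| = 2 ≤ 7 and |y| = 1 ≥ 1. Reading y takes N from q1 back to q1, so every xyⁱz is accepted.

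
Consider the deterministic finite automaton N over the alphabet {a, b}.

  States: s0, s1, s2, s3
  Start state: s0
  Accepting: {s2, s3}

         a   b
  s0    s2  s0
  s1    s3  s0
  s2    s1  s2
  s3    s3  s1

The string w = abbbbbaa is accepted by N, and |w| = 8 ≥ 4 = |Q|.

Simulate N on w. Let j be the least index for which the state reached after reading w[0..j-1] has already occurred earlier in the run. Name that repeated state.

s2

Run of N on w = a b b b b b a a:
  step 0: s0  (start)
  step 1: s2  (read a: s0→s2)
  step 2: s2  (read b: s2→s2)   ← first repeat (s2 seen earlier)
  step 3: s2  (read b: s2→s2)
  step 4: s2  (read b: s2→s2)
  step 5: s2  (read b: s2→s2)
  step 6: s2  (read b: s2→s2)
  step 7: s1  (read a: s2→s1)
  step 8: s3  (read a: s1→s3)

The earliest repeat is at step j = 2: N is in s2, which it already visited at step i = 1.
Pumping length from the standard proof: p = 4 (the number of states). The repeated state found above gives |xy| = j ≤ 4 and |y| = j − i ≥ 1.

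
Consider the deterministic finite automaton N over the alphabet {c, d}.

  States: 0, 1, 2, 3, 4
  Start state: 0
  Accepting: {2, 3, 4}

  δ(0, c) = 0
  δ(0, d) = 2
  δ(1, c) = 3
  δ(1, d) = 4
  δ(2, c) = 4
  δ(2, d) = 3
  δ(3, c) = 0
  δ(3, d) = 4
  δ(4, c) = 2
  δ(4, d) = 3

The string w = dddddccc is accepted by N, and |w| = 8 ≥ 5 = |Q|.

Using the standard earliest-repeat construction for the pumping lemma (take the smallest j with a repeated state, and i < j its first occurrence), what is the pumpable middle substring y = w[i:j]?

dd

State sequence: 0 -d-> 2 -d-> 3 -d-> 4 -d-> 3 -d-> 4 -c-> 2 -c-> 4 -c-> 2
First repeat at step 4: 3 was already visited.

So i = 2, j = 4, giving x = w[0:2] = dd, y = w[2:4] = dd, z = w[4:8] = dccc.
Check: |xy| = 4 ≤ 5 and |y| = 2 ≥ 1. Reading y takes N from 3 back to 3, so every xyⁱz is accepted.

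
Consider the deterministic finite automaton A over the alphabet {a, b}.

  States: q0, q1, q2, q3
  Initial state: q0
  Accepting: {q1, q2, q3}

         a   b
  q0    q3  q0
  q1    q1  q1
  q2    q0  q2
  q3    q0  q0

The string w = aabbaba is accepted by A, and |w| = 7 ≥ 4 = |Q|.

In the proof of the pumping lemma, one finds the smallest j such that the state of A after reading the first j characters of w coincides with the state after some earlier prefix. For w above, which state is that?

State sequence: q0 -a-> q3 -a-> q0 -b-> q0 -b-> q0 -a-> q3 -b-> q0 -a-> q3
First repeat at step 2: q0 was already visited.

The earliest repeat is at step j = 2: A is in q0, which it already visited at step i = 0.

q0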